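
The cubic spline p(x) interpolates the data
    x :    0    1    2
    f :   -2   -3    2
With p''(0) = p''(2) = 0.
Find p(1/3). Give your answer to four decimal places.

Put m_i = p'' at the i-th knot. Here h = (1, 1) and Δ = (-1, 5), so the interior equations h_(i-1)·m_(i-1) + 2(h_(i-1)+h_i)·m_i + h_i·m_(i+1) = 6(Δ_i − Δ_(i-1)) read
  1·m_0 + 4·m_1 + 1·m_2 = 6(Δ_1 - Δ_0) = 36
Natural end conditions: m_0 = m_2 = 0.
Solving: m_0 = 0, m_1 = 9, m_2 = 0.
On [0, 1], p(x) = -2 - 5/2·x + 0·x² + 3/2·x³.
With x = 1/3: p(1/3) = -25/9.

-2.7778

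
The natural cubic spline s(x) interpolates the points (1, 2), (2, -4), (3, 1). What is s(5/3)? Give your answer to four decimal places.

-3.0185

Put M_i = s'' at the i-th knot. Here h = (1, 1) and Δ = (-6, 5), so the interior equations h_(i-1)·M_(i-1) + 2(h_(i-1)+h_i)·M_i + h_i·M_(i+1) = 6(Δ_i − Δ_(i-1)) read
  1·M_0 + 4·M_1 + 1·M_2 = 6(Δ_1 - Δ_0) = 66
Natural end conditions: M_0 = M_2 = 0.
Solving: M_0 = 0, M_1 = 33/2, M_2 = 0.
On [1, 2], s(x) = 2 - 35/4·(x - 1) + 0·(x - 1)² + 11/4·(x - 1)³.
With (x - 1) = 2/3: s(5/3) = -163/54.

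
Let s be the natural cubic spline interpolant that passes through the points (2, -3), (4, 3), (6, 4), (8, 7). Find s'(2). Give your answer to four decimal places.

3.7333

Let M_i = s''(x_i). Step sizes h_i = 2, 2, 2; slopes of the chords Δ_i = (y_(i+1) - y_i)/h_i = 3, 1/2, 3/2.
  2·M_0 + 8·M_1 + 2·M_2 = 6(Δ_1 - Δ_0) = -15
  2·M_1 + 8·M_2 + 2·M_3 = 6(Δ_2 - Δ_1) = 6
Natural end conditions: M_0 = M_3 = 0.
Solving: M_0 = 0, M_1 = -11/5, M_2 = 13/10, M_3 = 0.
On [2, 4], s'(t) = b_0 + 2c_0·(t - 2) + 3d_0·(t - 2)² with b_0 = Δ_0 - h_0(2M_0 + M_1)/6 = 56/15, c_0 = M_0/2 = 0, d_0 = (M_1 - M_0)/(6h_0) = -11/60. So s'(2) = 56/15.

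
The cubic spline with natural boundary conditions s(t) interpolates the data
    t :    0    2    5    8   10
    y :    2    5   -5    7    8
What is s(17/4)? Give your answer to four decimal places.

-3.7174

Let m_i = s''(x_i). Step sizes h_i = 2, 3, 3, 2; slopes of the chords Δ_i = (y_(i+1) - y_i)/h_i = 3/2, -10/3, 4, 1/2.
  2·m_0 + 10·m_1 + 3·m_2 = 6(Δ_1 - Δ_0) = -29
  3·m_1 + 12·m_2 + 3·m_3 = 6(Δ_2 - Δ_1) = 44
  3·m_2 + 10·m_3 + 2·m_4 = 6(Δ_3 - Δ_2) = -21
Natural end conditions: m_0 = m_4 = 0.
Forward elimination and back-substitution give m_0 = 0, m_1 = -394/85, m_2 = 295/51, m_3 = -326/85, m_4 = 0.
On [2, 5], s(t) = 5 - 811/510·(t - 2) - 197/85·(t - 2)² + 2657/4590·(t - 2)³.
With (t - 2) = 9/4: s(17/4) = -8089/2176.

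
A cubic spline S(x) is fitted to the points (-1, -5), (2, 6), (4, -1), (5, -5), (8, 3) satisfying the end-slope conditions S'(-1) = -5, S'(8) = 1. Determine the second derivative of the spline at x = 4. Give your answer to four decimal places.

Put M_i = S'' at the i-th knot. Here h = (3, 2, 1, 3) and Δ = (11/3, -7/2, -4, 8/3), so the interior equations h_(i-1)·M_(i-1) + 2(h_(i-1)+h_i)·M_i + h_i·M_(i+1) = 6(Δ_i − Δ_(i-1)) read
  3·M_0 + 10·M_1 + 2·M_2 = 6(Δ_1 - Δ_0) = -43
  2·M_1 + 6·M_2 + 1·M_3 = 6(Δ_2 - Δ_1) = -3
  1·M_2 + 8·M_3 + 3·M_4 = 6(Δ_3 - Δ_2) = 40
Clamped end conditions give two more equations: 2h_0·M_0 + h_0·M_1 = 6(Δ_0 - S'(-1)) = 52 and h_3·M_3 + 2h_3·M_4 = 6(S'(8) - Δ_3) = -10.
Forward elimination and back-substitution give M_0 = 283/22, M_1 = -277/33, M_2 = 155/132, M_3 = 445/66, M_4 = -665/132.

1.1742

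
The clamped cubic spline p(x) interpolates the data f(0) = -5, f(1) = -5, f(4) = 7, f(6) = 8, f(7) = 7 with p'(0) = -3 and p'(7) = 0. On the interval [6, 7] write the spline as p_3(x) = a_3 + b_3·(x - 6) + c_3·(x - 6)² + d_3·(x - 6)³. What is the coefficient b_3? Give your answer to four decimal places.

With M_i denoting the second derivative at x_i, h_i = 1, 3, 2, 1, and Δ_i = (y_(i+1) − y_i)/h_i = 0, 4, 1/2, -1:
  1·M_0 + 8·M_1 + 3·M_2 = 6(Δ_1 - Δ_0) = 24
  3·M_1 + 10·M_2 + 2·M_3 = 6(Δ_2 - Δ_1) = -21
  2·M_2 + 6·M_3 + 1·M_4 = 6(Δ_3 - Δ_2) = -9
Clamped end conditions give two more equations: 2h_0·M_0 + h_0·M_1 = 6(Δ_0 - p'(0)) = 18 and h_3·M_3 + 2h_3·M_4 = 6(p'(7) - Δ_3) = 6.
Solving the tridiagonal system: M_0 = 1101/148, M_1 = 231/74, M_2 = -415/148, M_3 = -43/37, M_4 = 265/74.
On [6, 7], with p_3(x) = a_3 + b_3·(x - 6) + c_3·(x - 6)² + d_3·(x - 6)³: c_3 = M_3/2 = -43/74, d_3 = (M_4 - M_3)/(6h_3) = 117/148, b_3 = Δ_3 - h_3(2M_3 + M_4)/6 = -179/148.

-1.2095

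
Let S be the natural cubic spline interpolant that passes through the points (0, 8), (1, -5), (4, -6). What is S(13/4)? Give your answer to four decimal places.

-9.0898

Let σ_i = S''(x_i). Step sizes h_i = 1, 3; slopes of the chords Δ_i = (y_(i+1) - y_i)/h_i = -13, -1/3.
  1·σ_0 + 8·σ_1 + 3·σ_2 = 6(Δ_1 - Δ_0) = 76
Natural end conditions: σ_0 = σ_2 = 0.
Solving the tridiagonal system: σ_0 = 0, σ_1 = 19/2, σ_2 = 0.
On [1, 4], S(x) = -5 - 59/6·(x - 1) + 19/4·(x - 1)² - 19/36·(x - 1)³.
With (x - 1) = 9/4: S(13/4) = -2327/256.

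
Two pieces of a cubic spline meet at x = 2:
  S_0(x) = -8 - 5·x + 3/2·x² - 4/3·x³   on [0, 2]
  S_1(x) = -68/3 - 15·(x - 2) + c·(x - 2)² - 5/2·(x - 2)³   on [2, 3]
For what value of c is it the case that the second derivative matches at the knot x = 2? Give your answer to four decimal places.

S_0''(x) = 3 - 8·x, so S_0''(2) = -13. On the right, S_1''(2) = 2c, so c = -13/2.

-6.5000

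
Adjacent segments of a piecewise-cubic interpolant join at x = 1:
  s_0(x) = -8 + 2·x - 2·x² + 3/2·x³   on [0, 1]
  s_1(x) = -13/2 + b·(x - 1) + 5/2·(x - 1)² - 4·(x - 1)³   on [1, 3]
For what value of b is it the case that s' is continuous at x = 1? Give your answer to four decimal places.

2.5000

s_0'(x) = 2 - 4·x + 9/2·x², so s_0'(1) = 5/2. On the right, s_1'(1) = b, so b = 5/2.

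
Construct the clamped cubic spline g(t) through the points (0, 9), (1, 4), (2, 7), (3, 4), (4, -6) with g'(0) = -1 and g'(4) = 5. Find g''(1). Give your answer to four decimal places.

Write m_i for g''(x_i). With h_i = 1, 1, 1, 1 and divided differences Δ_i = -5, 3, -3, -10, the continuity of g' gives the tridiagonal system
  1·m_0 + 4·m_1 + 1·m_2 = 6(Δ_1 - Δ_0) = 48
  1·m_1 + 4·m_2 + 1·m_3 = 6(Δ_2 - Δ_1) = -36
  1·m_2 + 4·m_3 + 1·m_4 = 6(Δ_3 - Δ_2) = -42
Clamped end conditions give two more equations: 2h_0·m_0 + h_0·m_1 = 6(Δ_0 - g'(0)) = -24 and h_3·m_3 + 2h_3·m_4 = 6(g'(4) - Δ_3) = 90.
Hence m_0 = -87/4, m_1 = 39/2, m_2 = -33/4, m_3 = -45/2, m_4 = 225/4.

19.5000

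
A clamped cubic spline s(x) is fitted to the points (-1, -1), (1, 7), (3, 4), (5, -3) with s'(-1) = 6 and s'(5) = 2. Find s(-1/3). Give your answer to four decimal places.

With m_i denoting the second derivative at x_i, h_i = 2, 2, 2, and Δ_i = (y_(i+1) − y_i)/h_i = 4, -3/2, -7/2:
  2·m_0 + 8·m_1 + 2·m_2 = 6(Δ_1 - Δ_0) = -33
  2·m_1 + 8·m_2 + 2·m_3 = 6(Δ_2 - Δ_1) = -12
Clamped end conditions give two more equations: 2h_0·m_0 + h_0·m_1 = 6(Δ_0 - s'(-1)) = -12 and h_2·m_2 + 2h_2·m_3 = 6(s'(5) - Δ_2) = 33.
Hence m_0 = -23/15, m_1 = -44/15, m_2 = -97/30, m_3 = 148/15.
On [-1, 1], s(x) = -1 + 6·(x + 1) - 23/30·(x + 1)² - 7/60·(x + 1)³.
With (x + 1) = 2/3: s(-1/3) = 1063/405.

2.6247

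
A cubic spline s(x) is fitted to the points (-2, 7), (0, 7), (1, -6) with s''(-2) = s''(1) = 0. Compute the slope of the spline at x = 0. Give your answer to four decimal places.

-8.6667

With σ_i denoting the second derivative at x_i, h_i = 2, 1, and Δ_i = (y_(i+1) − y_i)/h_i = 0, -13:
  2·σ_0 + 6·σ_1 + 1·σ_2 = 6(Δ_1 - Δ_0) = -78
Natural end conditions: σ_0 = σ_2 = 0.
Solving: σ_0 = 0, σ_1 = -13, σ_2 = 0.
On [0, 1], s'(x) = b_1 + 2c_1·x + 3d_1·x² with b_1 = Δ_1 - h_1(2σ_1 + σ_2)/6 = -26/3, c_1 = σ_1/2 = -13/2, d_1 = (σ_2 - σ_1)/(6h_1) = 13/6. So s'(0) = -26/3.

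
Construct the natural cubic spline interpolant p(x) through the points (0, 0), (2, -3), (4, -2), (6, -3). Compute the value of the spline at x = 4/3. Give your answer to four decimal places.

-2.4444

Write M_i for p''(x_i). With h_i = 2, 2, 2 and divided differences Δ_i = -3/2, 1/2, -1/2, the continuity of p' gives the tridiagonal system
  2·M_0 + 8·M_1 + 2·M_2 = 6(Δ_1 - Δ_0) = 12
  2·M_1 + 8·M_2 + 2·M_3 = 6(Δ_2 - Δ_1) = -6
Natural end conditions: M_0 = M_3 = 0.
Forward elimination and back-substitution give M_0 = 0, M_1 = 9/5, M_2 = -6/5, M_3 = 0.
On [0, 2], p(x) = 0 - 21/10·x + 0·x² + 3/20·x³.
With x = 4/3: p(4/3) = -22/9.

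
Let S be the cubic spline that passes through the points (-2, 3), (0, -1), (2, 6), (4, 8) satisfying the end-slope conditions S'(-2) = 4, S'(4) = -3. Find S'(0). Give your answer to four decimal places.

Let M_i = S''(x_i). Step sizes h_i = 2, 2, 2; slopes of the chords Δ_i = (y_(i+1) - y_i)/h_i = -2, 7/2, 1.
  2·M_0 + 8·M_1 + 2·M_2 = 6(Δ_1 - Δ_0) = 33
  2·M_1 + 8·M_2 + 2·M_3 = 6(Δ_2 - Δ_1) = -15
Clamped end conditions give two more equations: 2h_0·M_0 + h_0·M_1 = 6(Δ_0 - S'(-2)) = -36 and h_2·M_2 + 2h_2·M_3 = 6(S'(4) - Δ_2) = -24.
Forward elimination and back-substitution give M_0 = -391/30, M_1 = 121/15, M_2 = -41/15, M_3 = -139/30.
On [0, 2], S'(x) = b_1 + 2c_1·x + 3d_1·x² with b_1 = Δ_1 - h_1(2M_1 + M_2)/6 = -29/30, c_1 = M_1/2 = 121/30, d_1 = (M_2 - M_1)/(6h_1) = -9/10. So S'(0) = -29/30.

-0.9667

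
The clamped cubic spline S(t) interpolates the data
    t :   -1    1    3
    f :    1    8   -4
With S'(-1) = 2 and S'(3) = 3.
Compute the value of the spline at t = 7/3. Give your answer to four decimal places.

-2.2407

Put M_i = S'' at the i-th knot. Here h = (2, 2) and Δ = (7/2, -6), so the interior equations h_(i-1)·M_(i-1) + 2(h_(i-1)+h_i)·M_i + h_i·M_(i+1) = 6(Δ_i − Δ_(i-1)) read
  2·M_0 + 8·M_1 + 2·M_2 = 6(Δ_1 - Δ_0) = -57
Clamped end conditions give two more equations: 2h_0·M_0 + h_0·M_1 = 6(Δ_0 - S'(-1)) = 9 and h_1·M_1 + 2h_1·M_2 = 6(S'(3) - Δ_1) = 54.
Solving the tridiagonal system: M_0 = 77/8, M_1 = -59/4, M_2 = 167/8.
On [1, 3], S(t) = 8 - 25/8·(t - 1) - 59/8·(t - 1)² + 95/32·(t - 1)³.
With (t - 1) = 4/3: S(7/3) = -121/54.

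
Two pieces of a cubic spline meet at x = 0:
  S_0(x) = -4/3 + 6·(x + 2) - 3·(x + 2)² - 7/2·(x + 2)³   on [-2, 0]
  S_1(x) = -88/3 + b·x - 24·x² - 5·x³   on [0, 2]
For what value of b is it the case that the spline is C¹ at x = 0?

-48

S_0'(x) = 6 - 6·(x + 2) - 21/2·(x + 2)², so S_0'(0) = -48. On the right, S_1'(0) = b, so b = -48.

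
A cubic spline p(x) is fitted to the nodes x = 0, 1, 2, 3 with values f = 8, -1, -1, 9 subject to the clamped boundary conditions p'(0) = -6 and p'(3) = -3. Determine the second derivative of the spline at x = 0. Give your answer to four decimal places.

Put m_i = p'' at the i-th knot. Here h = (1, 1, 1) and Δ = (-9, 0, 10), so the interior equations h_(i-1)·m_(i-1) + 2(h_(i-1)+h_i)·m_i + h_i·m_(i+1) = 6(Δ_i − Δ_(i-1)) read
  1·m_0 + 4·m_1 + 1·m_2 = 6(Δ_1 - Δ_0) = 54
  1·m_1 + 4·m_2 + 1·m_3 = 6(Δ_2 - Δ_1) = 60
Clamped end conditions give two more equations: 2h_0·m_0 + h_0·m_1 = 6(Δ_0 - p'(0)) = -18 and h_2·m_2 + 2h_2·m_3 = 6(p'(3) - Δ_2) = -78.
Forward elimination and back-substitution give m_0 = -72/5, m_1 = 54/5, m_2 = 126/5, m_3 = -258/5.

-14.4000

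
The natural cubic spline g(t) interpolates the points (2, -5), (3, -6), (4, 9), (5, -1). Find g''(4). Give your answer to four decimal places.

-46.4000

Let M_i = g''(x_i). Step sizes h_i = 1, 1, 1; slopes of the chords Δ_i = (y_(i+1) - y_i)/h_i = -1, 15, -10.
  1·M_0 + 4·M_1 + 1·M_2 = 6(Δ_1 - Δ_0) = 96
  1·M_1 + 4·M_2 + 1·M_3 = 6(Δ_2 - Δ_1) = -150
Natural end conditions: M_0 = M_3 = 0.
Solving the tridiagonal system: M_0 = 0, M_1 = 178/5, M_2 = -232/5, M_3 = 0.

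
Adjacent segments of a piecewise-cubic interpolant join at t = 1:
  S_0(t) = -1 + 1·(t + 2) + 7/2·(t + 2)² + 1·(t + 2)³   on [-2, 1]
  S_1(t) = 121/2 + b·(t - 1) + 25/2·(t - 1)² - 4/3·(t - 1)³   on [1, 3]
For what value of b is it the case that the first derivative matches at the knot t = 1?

49

S_0'(t) = 1 + 7·(t + 2) + 3·(t + 2)², so S_0'(1) = 49. On the right, S_1'(1) = b, so b = 49.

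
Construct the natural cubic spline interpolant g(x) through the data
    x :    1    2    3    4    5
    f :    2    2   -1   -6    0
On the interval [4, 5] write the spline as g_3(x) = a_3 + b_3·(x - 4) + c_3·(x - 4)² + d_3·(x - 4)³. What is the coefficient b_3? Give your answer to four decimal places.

Write m_i for g''(x_i). With h_i = 1, 1, 1, 1 and divided differences Δ_i = 0, -3, -5, 6, the continuity of g' gives the tridiagonal system
  1·m_0 + 4·m_1 + 1·m_2 = 6(Δ_1 - Δ_0) = -18
  1·m_1 + 4·m_2 + 1·m_3 = 6(Δ_2 - Δ_1) = -12
  1·m_2 + 4·m_3 + 1·m_4 = 6(Δ_3 - Δ_2) = 66
Natural end conditions: m_0 = m_4 = 0.
Forward elimination and back-substitution give m_0 = 0, m_1 = -39/14, m_2 = -48/7, m_3 = 255/14, m_4 = 0.
On [4, 5], with g_3(x) = a_3 + b_3·(x - 4) + c_3·(x - 4)² + d_3·(x - 4)³: c_3 = m_3/2 = 255/28, d_3 = (m_4 - m_3)/(6h_3) = -85/28, b_3 = Δ_3 - h_3(2m_3 + m_4)/6 = -1/14.

-0.0714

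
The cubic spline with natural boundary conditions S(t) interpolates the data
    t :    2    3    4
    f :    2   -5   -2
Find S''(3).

15

Let M_i = S''(x_i). Step sizes h_i = 1, 1; slopes of the chords Δ_i = (y_(i+1) - y_i)/h_i = -7, 3.
  1·M_0 + 4·M_1 + 1·M_2 = 6(Δ_1 - Δ_0) = 60
Natural end conditions: M_0 = M_2 = 0.
Solving the tridiagonal system: M_0 = 0, M_1 = 15, M_2 = 0.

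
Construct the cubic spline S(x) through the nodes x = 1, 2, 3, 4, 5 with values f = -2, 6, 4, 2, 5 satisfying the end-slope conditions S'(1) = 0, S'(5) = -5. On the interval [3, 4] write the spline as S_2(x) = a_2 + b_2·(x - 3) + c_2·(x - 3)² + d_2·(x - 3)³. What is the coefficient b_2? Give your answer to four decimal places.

-5.2857

Put σ_i = S'' at the i-th knot. Here h = (1, 1, 1, 1) and Δ = (8, -2, -2, 3), so the interior equations h_(i-1)·σ_(i-1) + 2(h_(i-1)+h_i)·σ_i + h_i·σ_(i+1) = 6(Δ_i − Δ_(i-1)) read
  1·σ_0 + 4·σ_1 + 1·σ_2 = 6(Δ_1 - Δ_0) = -60
  1·σ_1 + 4·σ_2 + 1·σ_3 = 6(Δ_2 - Δ_1) = 0
  1·σ_2 + 4·σ_3 + 1·σ_4 = 6(Δ_3 - Δ_2) = 30
Clamped end conditions give two more equations: 2h_0·σ_0 + h_0·σ_1 = 6(Δ_0 - S'(1)) = 48 and h_3·σ_3 + 2h_3·σ_4 = 6(S'(5) - Δ_3) = -48.
Forward elimination and back-substitution give σ_0 = 509/14, σ_1 = -173/7, σ_2 = 5/2, σ_3 = 103/7, σ_4 = -439/14.
On [3, 4], with S_2(x) = a_2 + b_2·(x - 3) + c_2·(x - 3)² + d_2·(x - 3)³: c_2 = σ_2/2 = 5/4, d_2 = (σ_3 - σ_2)/(6h_2) = 57/28, b_2 = Δ_2 - h_2(2σ_2 + σ_3)/6 = -37/7.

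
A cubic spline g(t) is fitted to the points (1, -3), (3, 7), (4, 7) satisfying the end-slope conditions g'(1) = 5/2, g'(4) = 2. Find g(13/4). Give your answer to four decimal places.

With σ_i denoting the second derivative at x_i, h_i = 2, 1, and Δ_i = (y_(i+1) − y_i)/h_i = 5, 0:
  2·σ_0 + 6·σ_1 + 1·σ_2 = 6(Δ_1 - Δ_0) = -30
Clamped end conditions give two more equations: 2h_0·σ_0 + h_0·σ_1 = 6(Δ_0 - g'(1)) = 15 and h_1·σ_1 + 2h_1·σ_2 = 6(g'(4) - Δ_1) = 12.
Forward elimination and back-substitution give σ_0 = 103/12, σ_1 = -29/3, σ_2 = 65/6.
On [3, 4], g(t) = 7 + 17/12·(t - 3) - 29/6·(t - 3)² + 41/12·(t - 3)³.
With (t - 3) = 1/4: g(13/4) = 1819/256.

7.1055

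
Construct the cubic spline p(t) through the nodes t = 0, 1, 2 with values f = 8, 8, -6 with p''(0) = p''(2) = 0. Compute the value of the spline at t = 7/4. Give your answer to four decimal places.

Let M_i = p''(x_i). Step sizes h_i = 1, 1; slopes of the chords Δ_i = (y_(i+1) - y_i)/h_i = 0, -14.
  1·M_0 + 4·M_1 + 1·M_2 = 6(Δ_1 - Δ_0) = -84
Natural end conditions: M_0 = M_2 = 0.
Hence M_0 = 0, M_1 = -21, M_2 = 0.
On [1, 2], p(t) = 8 - 7·(t - 1) - 21/2·(t - 1)² + 7/2·(t - 1)³.
With (t - 1) = 3/4: p(7/4) = -215/128.

-1.6797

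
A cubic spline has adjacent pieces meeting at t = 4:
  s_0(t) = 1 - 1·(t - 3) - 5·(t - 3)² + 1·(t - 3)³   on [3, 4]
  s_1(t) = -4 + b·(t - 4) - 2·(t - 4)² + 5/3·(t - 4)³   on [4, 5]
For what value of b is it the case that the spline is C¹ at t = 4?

-8

s_0'(t) = -1 - 10·(t - 3) + 3·(t - 3)², so s_0'(4) = -8. On the right, s_1'(4) = b, so b = -8.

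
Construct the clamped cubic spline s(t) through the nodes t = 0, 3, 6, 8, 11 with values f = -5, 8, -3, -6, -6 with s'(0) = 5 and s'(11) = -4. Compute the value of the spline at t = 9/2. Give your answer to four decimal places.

Put m_i = s'' at the i-th knot. Here h = (3, 3, 2, 3) and Δ = (13/3, -11/3, -3/2, 0), so the interior equations h_(i-1)·m_(i-1) + 2(h_(i-1)+h_i)·m_i + h_i·m_(i+1) = 6(Δ_i − Δ_(i-1)) read
  3·m_0 + 12·m_1 + 3·m_2 = 6(Δ_1 - Δ_0) = -48
  3·m_1 + 10·m_2 + 2·m_3 = 6(Δ_2 - Δ_1) = 13
  2·m_2 + 10·m_3 + 3·m_4 = 6(Δ_3 - Δ_2) = 9
Clamped end conditions give two more equations: 2h_0·m_0 + h_0·m_1 = 6(Δ_0 - s'(0)) = -4 and h_3·m_3 + 2h_3·m_4 = 6(s'(11) - Δ_3) = -24.
Forward elimination and back-substitution give m_0 = 1933/1032, m_1 = -2621/516, m_2 = 841/344, m_3 = 163/86, m_4 = -851/172.
On [3, 6], s(t) = 8 + 131/688·(t - 3) - 2621/1032·(t - 3)² + 7765/18576·(t - 3)³.
With (t - 3) = 3/2: s(9/2) = 21917/5504.

3.9820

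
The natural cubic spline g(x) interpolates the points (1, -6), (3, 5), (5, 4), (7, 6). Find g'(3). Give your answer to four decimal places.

Put σ_i = g'' at the i-th knot. Here h = (2, 2, 2) and Δ = (11/2, -1/2, 1), so the interior equations h_(i-1)·σ_(i-1) + 2(h_(i-1)+h_i)·σ_i + h_i·σ_(i+1) = 6(Δ_i − Δ_(i-1)) read
  2·σ_0 + 8·σ_1 + 2·σ_2 = 6(Δ_1 - Δ_0) = -36
  2·σ_1 + 8·σ_2 + 2·σ_3 = 6(Δ_2 - Δ_1) = 9
Natural end conditions: σ_0 = σ_3 = 0.
Hence σ_0 = 0, σ_1 = -51/10, σ_2 = 12/5, σ_3 = 0.
On [3, 5], g'(x) = b_1 + 2c_1·(x - 3) + 3d_1·(x - 3)² with b_1 = Δ_1 - h_1(2σ_1 + σ_2)/6 = 21/10, c_1 = σ_1/2 = -51/20, d_1 = (σ_2 - σ_1)/(6h_1) = 5/8. So g'(3) = 21/10.

2.1000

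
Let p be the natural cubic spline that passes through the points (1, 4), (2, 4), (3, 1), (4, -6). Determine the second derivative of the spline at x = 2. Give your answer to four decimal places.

-3.2000

Let M_i = p''(x_i). Step sizes h_i = 1, 1, 1; slopes of the chords Δ_i = (y_(i+1) - y_i)/h_i = 0, -3, -7.
  1·M_0 + 4·M_1 + 1·M_2 = 6(Δ_1 - Δ_0) = -18
  1·M_1 + 4·M_2 + 1·M_3 = 6(Δ_2 - Δ_1) = -24
Natural end conditions: M_0 = M_3 = 0.
Solving the tridiagonal system: M_0 = 0, M_1 = -16/5, M_2 = -26/5, M_3 = 0.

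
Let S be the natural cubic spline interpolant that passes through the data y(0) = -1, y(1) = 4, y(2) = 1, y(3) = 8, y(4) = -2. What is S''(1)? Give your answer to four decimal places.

-18.9643

Write σ_i for S''(x_i). With h_i = 1, 1, 1, 1 and divided differences Δ_i = 5, -3, 7, -10, the continuity of S' gives the tridiagonal system
  1·σ_0 + 4·σ_1 + 1·σ_2 = 6(Δ_1 - Δ_0) = -48
  1·σ_1 + 4·σ_2 + 1·σ_3 = 6(Δ_2 - Δ_1) = 60
  1·σ_2 + 4·σ_3 + 1·σ_4 = 6(Δ_3 - Δ_2) = -102
Natural end conditions: σ_0 = σ_4 = 0.
Forward elimination and back-substitution give σ_0 = 0, σ_1 = -531/28, σ_2 = 195/7, σ_3 = -909/28, σ_4 = 0.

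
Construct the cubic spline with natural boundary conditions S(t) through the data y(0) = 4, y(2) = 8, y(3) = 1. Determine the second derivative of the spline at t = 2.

Let m_i = S''(x_i). Step sizes h_i = 2, 1; slopes of the chords Δ_i = (y_(i+1) - y_i)/h_i = 2, -7.
  2·m_0 + 6·m_1 + 1·m_2 = 6(Δ_1 - Δ_0) = -54
Natural end conditions: m_0 = m_2 = 0.
Solving: m_0 = 0, m_1 = -9, m_2 = 0.

-9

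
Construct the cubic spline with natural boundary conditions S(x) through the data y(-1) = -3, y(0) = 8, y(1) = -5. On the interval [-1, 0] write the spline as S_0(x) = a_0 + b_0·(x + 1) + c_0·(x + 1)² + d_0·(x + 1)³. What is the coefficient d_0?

Write M_i for S''(x_i). With h_i = 1, 1 and divided differences Δ_i = 11, -13, the continuity of S' gives the tridiagonal system
  1·M_0 + 4·M_1 + 1·M_2 = 6(Δ_1 - Δ_0) = -144
Natural end conditions: M_0 = M_2 = 0.
Hence M_0 = 0, M_1 = -36, M_2 = 0.
On [-1, 0], with S_0(x) = a_0 + b_0·(x + 1) + c_0·(x + 1)² + d_0·(x + 1)³: c_0 = M_0/2 = 0, d_0 = (M_1 - M_0)/(6h_0) = -6, b_0 = Δ_0 - h_0(2M_0 + M_1)/6 = 17.

-6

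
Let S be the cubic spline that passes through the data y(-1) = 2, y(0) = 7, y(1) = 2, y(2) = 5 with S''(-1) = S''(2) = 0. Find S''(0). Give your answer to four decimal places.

-19.2000

Write σ_i for S''(x_i). With h_i = 1, 1, 1 and divided differences Δ_i = 5, -5, 3, the continuity of S' gives the tridiagonal system
  1·σ_0 + 4·σ_1 + 1·σ_2 = 6(Δ_1 - Δ_0) = -60
  1·σ_1 + 4·σ_2 + 1·σ_3 = 6(Δ_2 - Δ_1) = 48
Natural end conditions: σ_0 = σ_3 = 0.
Solving: σ_0 = 0, σ_1 = -96/5, σ_2 = 84/5, σ_3 = 0.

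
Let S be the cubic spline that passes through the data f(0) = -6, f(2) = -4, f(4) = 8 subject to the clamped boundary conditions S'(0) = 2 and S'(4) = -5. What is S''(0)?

-7

Put σ_i = S'' at the i-th knot. Here h = (2, 2) and Δ = (1, 6), so the interior equations h_(i-1)·σ_(i-1) + 2(h_(i-1)+h_i)·σ_i + h_i·σ_(i+1) = 6(Δ_i − Δ_(i-1)) read
  2·σ_0 + 8·σ_1 + 2·σ_2 = 6(Δ_1 - Δ_0) = 30
Clamped end conditions give two more equations: 2h_0·σ_0 + h_0·σ_1 = 6(Δ_0 - S'(0)) = -6 and h_1·σ_1 + 2h_1·σ_2 = 6(S'(4) - Δ_1) = -66.
Solving: σ_0 = -7, σ_1 = 11, σ_2 = -22.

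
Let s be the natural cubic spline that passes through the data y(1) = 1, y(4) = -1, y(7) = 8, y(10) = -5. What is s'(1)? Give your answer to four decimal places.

Write M_i for s''(x_i). With h_i = 3, 3, 3 and divided differences Δ_i = -2/3, 3, -13/3, the continuity of s' gives the tridiagonal system
  3·M_0 + 12·M_1 + 3·M_2 = 6(Δ_1 - Δ_0) = 22
  3·M_1 + 12·M_2 + 3·M_3 = 6(Δ_2 - Δ_1) = -44
Natural end conditions: M_0 = M_3 = 0.
Hence M_0 = 0, M_1 = 44/15, M_2 = -22/5, M_3 = 0.
On [1, 4], s'(x) = b_0 + 2c_0·(x - 1) + 3d_0·(x - 1)² with b_0 = Δ_0 - h_0(2M_0 + M_1)/6 = -32/15, c_0 = M_0/2 = 0, d_0 = (M_1 - M_0)/(6h_0) = 22/135. So s'(1) = -32/15.

-2.1333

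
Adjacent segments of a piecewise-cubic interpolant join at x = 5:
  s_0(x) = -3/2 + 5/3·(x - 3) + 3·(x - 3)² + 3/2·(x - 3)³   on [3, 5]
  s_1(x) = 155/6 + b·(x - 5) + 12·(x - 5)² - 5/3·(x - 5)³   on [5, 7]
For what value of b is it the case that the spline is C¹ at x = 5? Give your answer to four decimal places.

s_0'(x) = 5/3 + 6·(x - 3) + 9/2·(x - 3)², so s_0'(5) = 95/3. On the right, s_1'(5) = b, so b = 95/3.

31.6667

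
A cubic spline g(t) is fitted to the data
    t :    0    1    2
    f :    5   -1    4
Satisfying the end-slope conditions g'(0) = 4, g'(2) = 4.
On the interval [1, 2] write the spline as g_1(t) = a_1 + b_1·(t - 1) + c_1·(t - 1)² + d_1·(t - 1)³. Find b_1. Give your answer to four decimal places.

With M_i denoting the second derivative at x_i, h_i = 1, 1, and Δ_i = (y_(i+1) − y_i)/h_i = -6, 5:
  1·M_0 + 4·M_1 + 1·M_2 = 6(Δ_1 - Δ_0) = 66
Clamped end conditions give two more equations: 2h_0·M_0 + h_0·M_1 = 6(Δ_0 - g'(0)) = -60 and h_1·M_1 + 2h_1·M_2 = 6(g'(2) - Δ_1) = -6.
Forward elimination and back-substitution give M_0 = -93/2, M_1 = 33, M_2 = -39/2.
On [1, 2], with g_1(t) = a_1 + b_1·(t - 1) + c_1·(t - 1)² + d_1·(t - 1)³: c_1 = M_1/2 = 33/2, d_1 = (M_2 - M_1)/(6h_1) = -35/4, b_1 = Δ_1 - h_1(2M_1 + M_2)/6 = -11/4.

-2.7500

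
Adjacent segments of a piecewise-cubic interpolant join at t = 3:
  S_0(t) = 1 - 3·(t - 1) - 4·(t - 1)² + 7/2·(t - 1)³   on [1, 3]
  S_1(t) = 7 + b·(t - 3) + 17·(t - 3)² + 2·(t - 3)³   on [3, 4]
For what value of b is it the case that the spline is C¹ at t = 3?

23

S_0'(t) = -3 - 8·(t - 1) + 21/2·(t - 1)², so S_0'(3) = 23. On the right, S_1'(3) = b, so b = 23.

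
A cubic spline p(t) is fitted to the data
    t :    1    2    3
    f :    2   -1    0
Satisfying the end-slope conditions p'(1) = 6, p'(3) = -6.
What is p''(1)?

-39

Let m_i = p''(x_i). Step sizes h_i = 1, 1; slopes of the chords Δ_i = (y_(i+1) - y_i)/h_i = -3, 1.
  1·m_0 + 4·m_1 + 1·m_2 = 6(Δ_1 - Δ_0) = 24
Clamped end conditions give two more equations: 2h_0·m_0 + h_0·m_1 = 6(Δ_0 - p'(1)) = -54 and h_1·m_1 + 2h_1·m_2 = 6(p'(3) - Δ_1) = -42.
Solving: m_0 = -39, m_1 = 24, m_2 = -33.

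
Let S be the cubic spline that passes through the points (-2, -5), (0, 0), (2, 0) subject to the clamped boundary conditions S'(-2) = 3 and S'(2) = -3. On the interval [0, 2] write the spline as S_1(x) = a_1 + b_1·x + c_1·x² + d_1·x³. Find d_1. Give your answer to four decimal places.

Put σ_i = S'' at the i-th knot. Here h = (2, 2) and Δ = (5/2, 0), so the interior equations h_(i-1)·σ_(i-1) + 2(h_(i-1)+h_i)·σ_i + h_i·σ_(i+1) = 6(Δ_i − Δ_(i-1)) read
  2·σ_0 + 8·σ_1 + 2·σ_2 = 6(Δ_1 - Δ_0) = -15
Clamped end conditions give two more equations: 2h_0·σ_0 + h_0·σ_1 = 6(Δ_0 - S'(-2)) = -3 and h_1·σ_1 + 2h_1·σ_2 = 6(S'(2) - Δ_1) = -18.
Solving: σ_0 = -3/8, σ_1 = -3/4, σ_2 = -33/8.
On [0, 2], with S_1(x) = a_1 + b_1·x + c_1·x² + d_1·x³: c_1 = σ_1/2 = -3/8, d_1 = (σ_2 - σ_1)/(6h_1) = -9/32, b_1 = Δ_1 - h_1(2σ_1 + σ_2)/6 = 15/8.

-0.2813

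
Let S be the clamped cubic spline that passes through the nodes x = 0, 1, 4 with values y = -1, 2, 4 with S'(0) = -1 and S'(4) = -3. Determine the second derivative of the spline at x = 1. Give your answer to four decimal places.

-2.5000

Put σ_i = S'' at the i-th knot. Here h = (1, 3) and Δ = (3, 2/3), so the interior equations h_(i-1)·σ_(i-1) + 2(h_(i-1)+h_i)·σ_i + h_i·σ_(i+1) = 6(Δ_i − Δ_(i-1)) read
  1·σ_0 + 8·σ_1 + 3·σ_2 = 6(Δ_1 - Δ_0) = -14
Clamped end conditions give two more equations: 2h_0·σ_0 + h_0·σ_1 = 6(Δ_0 - S'(0)) = 24 and h_1·σ_1 + 2h_1·σ_2 = 6(S'(4) - Δ_1) = -22.
Solving the tridiagonal system: σ_0 = 53/4, σ_1 = -5/2, σ_2 = -29/12.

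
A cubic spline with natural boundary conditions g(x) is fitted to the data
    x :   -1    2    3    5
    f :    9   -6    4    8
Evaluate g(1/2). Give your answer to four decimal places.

Put m_i = g'' at the i-th knot. Here h = (3, 1, 2) and Δ = (-5, 10, 2), so the interior equations h_(i-1)·m_(i-1) + 2(h_(i-1)+h_i)·m_i + h_i·m_(i+1) = 6(Δ_i − Δ_(i-1)) read
  3·m_0 + 8·m_1 + 1·m_2 = 6(Δ_1 - Δ_0) = 90
  1·m_1 + 6·m_2 + 2·m_3 = 6(Δ_2 - Δ_1) = -48
Natural end conditions: m_0 = m_3 = 0.
Hence m_0 = 0, m_1 = 588/47, m_2 = -474/47, m_3 = 0.
On [-1, 2], g(x) = 9 - 529/47·(x + 1) + 0·(x + 1)² + 98/141·(x + 1)³.
With (x + 1) = 3/2: g(1/2) = -1041/188.

-5.5372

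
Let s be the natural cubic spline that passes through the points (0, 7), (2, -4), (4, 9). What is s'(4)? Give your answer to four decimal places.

9.5000

With M_i denoting the second derivative at x_i, h_i = 2, 2, and Δ_i = (y_(i+1) − y_i)/h_i = -11/2, 13/2:
  2·M_0 + 8·M_1 + 2·M_2 = 6(Δ_1 - Δ_0) = 72
Natural end conditions: M_0 = M_2 = 0.
Solving the tridiagonal system: M_0 = 0, M_1 = 9, M_2 = 0.
On [2, 4], s'(t) = b_1 + 2c_1·(t - 2) + 3d_1·(t - 2)² with b_1 = Δ_1 - h_1(2M_1 + M_2)/6 = 1/2, c_1 = M_1/2 = 9/2, d_1 = (M_2 - M_1)/(6h_1) = -3/4. So s'(4) = 19/2.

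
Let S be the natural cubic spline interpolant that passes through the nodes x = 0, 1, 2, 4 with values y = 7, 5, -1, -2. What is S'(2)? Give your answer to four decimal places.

Let M_i = S''(x_i). Step sizes h_i = 1, 1, 2; slopes of the chords Δ_i = (y_(i+1) - y_i)/h_i = -2, -6, -1/2.
  1·M_0 + 4·M_1 + 1·M_2 = 6(Δ_1 - Δ_0) = -24
  1·M_1 + 6·M_2 + 2·M_3 = 6(Δ_2 - Δ_1) = 33
Natural end conditions: M_0 = M_3 = 0.
Hence M_0 = 0, M_1 = -177/23, M_2 = 156/23, M_3 = 0.
On [2, 4], S'(x) = b_2 + 2c_2·(x - 2) + 3d_2·(x - 2)² with b_2 = Δ_2 - h_2(2M_2 + M_3)/6 = -231/46, c_2 = M_2/2 = 78/23, d_2 = (M_3 - M_2)/(6h_2) = -13/23. So S'(2) = -231/46.

-5.0217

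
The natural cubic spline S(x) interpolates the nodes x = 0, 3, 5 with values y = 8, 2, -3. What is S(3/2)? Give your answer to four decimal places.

Let M_i = S''(x_i). Step sizes h_i = 3, 2; slopes of the chords Δ_i = (y_(i+1) - y_i)/h_i = -2, -5/2.
  3·M_0 + 10·M_1 + 2·M_2 = 6(Δ_1 - Δ_0) = -3
Natural end conditions: M_0 = M_2 = 0.
Solving the tridiagonal system: M_0 = 0, M_1 = -3/10, M_2 = 0.
On [0, 3], S(x) = 8 - 37/20·x + 0·x² - 1/60·x³.
With x = 3/2: S(3/2) = 827/160.

5.1688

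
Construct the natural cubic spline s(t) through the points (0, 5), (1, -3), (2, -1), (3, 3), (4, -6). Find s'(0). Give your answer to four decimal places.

-10.3036

Let M_i = s''(x_i). Step sizes h_i = 1, 1, 1, 1; slopes of the chords Δ_i = (y_(i+1) - y_i)/h_i = -8, 2, 4, -9.
  1·M_0 + 4·M_1 + 1·M_2 = 6(Δ_1 - Δ_0) = 60
  1·M_1 + 4·M_2 + 1·M_3 = 6(Δ_2 - Δ_1) = 12
  1·M_2 + 4·M_3 + 1·M_4 = 6(Δ_3 - Δ_2) = -78
Natural end conditions: M_0 = M_4 = 0.
Forward elimination and back-substitution give M_0 = 0, M_1 = 387/28, M_2 = 33/7, M_3 = -579/28, M_4 = 0.
On [0, 1], s'(t) = b_0 + 2c_0·t + 3d_0·t² with b_0 = Δ_0 - h_0(2M_0 + M_1)/6 = -577/56, c_0 = M_0/2 = 0, d_0 = (M_1 - M_0)/(6h_0) = 129/56. So s'(0) = -577/56.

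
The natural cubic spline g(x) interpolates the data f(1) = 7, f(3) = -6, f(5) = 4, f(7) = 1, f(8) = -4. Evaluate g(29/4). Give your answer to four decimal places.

With m_i denoting the second derivative at x_i, h_i = 2, 2, 2, 1, and Δ_i = (y_(i+1) − y_i)/h_i = -13/2, 5, -3/2, -5:
  2·m_0 + 8·m_1 + 2·m_2 = 6(Δ_1 - Δ_0) = 69
  2·m_1 + 8·m_2 + 2·m_3 = 6(Δ_2 - Δ_1) = -39
  2·m_2 + 6·m_3 + 1·m_4 = 6(Δ_3 - Δ_2) = -21
Natural end conditions: m_0 = m_4 = 0.
Solving the tridiagonal system: m_0 = 0, m_1 = 855/82, m_2 = -591/82, m_3 = -45/41, m_4 = 0.
On [7, 8], g(x) = 1 - 190/41·(x - 7) - 45/82·(x - 7)² + 15/82·(x - 7)³.
With (x - 7) = 1/4: g(29/4) = -997/5248.

-0.1900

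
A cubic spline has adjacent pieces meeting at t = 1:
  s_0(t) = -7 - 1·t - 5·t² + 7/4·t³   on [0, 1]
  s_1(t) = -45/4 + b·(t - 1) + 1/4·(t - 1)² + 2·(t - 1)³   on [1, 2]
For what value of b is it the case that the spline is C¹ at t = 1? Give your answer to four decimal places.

-5.7500

s_0'(t) = -1 - 10·t + 21/4·t², so s_0'(1) = -23/4. On the right, s_1'(1) = b, so b = -23/4.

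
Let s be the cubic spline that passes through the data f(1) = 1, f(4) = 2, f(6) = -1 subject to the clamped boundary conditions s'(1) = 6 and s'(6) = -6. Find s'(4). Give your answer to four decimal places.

-0.5500

Put m_i = s'' at the i-th knot. Here h = (3, 2) and Δ = (1/3, -3/2), so the interior equations h_(i-1)·m_(i-1) + 2(h_(i-1)+h_i)·m_i + h_i·m_(i+1) = 6(Δ_i − Δ_(i-1)) read
  3·m_0 + 10·m_1 + 2·m_2 = 6(Δ_1 - Δ_0) = -11
Clamped end conditions give two more equations: 2h_0·m_0 + h_0·m_1 = 6(Δ_0 - s'(1)) = -34 and h_1·m_1 + 2h_1·m_2 = 6(s'(6) - Δ_1) = -27.
Solving: m_0 = -209/30, m_1 = 13/5, m_2 = -161/20.
On [4, 6], s'(x) = b_1 + 2c_1·(x - 4) + 3d_1·(x - 4)² with b_1 = Δ_1 - h_1(2m_1 + m_2)/6 = -11/20, c_1 = m_1/2 = 13/10, d_1 = (m_2 - m_1)/(6h_1) = -71/80. So s'(4) = -11/20.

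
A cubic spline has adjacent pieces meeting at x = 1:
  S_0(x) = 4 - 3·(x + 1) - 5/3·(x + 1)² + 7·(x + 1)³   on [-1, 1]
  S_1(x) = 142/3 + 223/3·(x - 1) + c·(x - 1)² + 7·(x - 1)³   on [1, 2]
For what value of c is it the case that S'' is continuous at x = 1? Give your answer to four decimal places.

S_0''(x) = -10/3 + 42·(x + 1), so S_0''(1) = 242/3. On the right, S_1''(1) = 2c, so c = 121/3.

40.3333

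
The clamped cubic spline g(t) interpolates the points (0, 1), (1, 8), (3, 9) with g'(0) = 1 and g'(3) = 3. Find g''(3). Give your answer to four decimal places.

10.9167

Put M_i = g'' at the i-th knot. Here h = (1, 2) and Δ = (7, 1/2), so the interior equations h_(i-1)·M_(i-1) + 2(h_(i-1)+h_i)·M_i + h_i·M_(i+1) = 6(Δ_i − Δ_(i-1)) read
  1·M_0 + 6·M_1 + 2·M_2 = 6(Δ_1 - Δ_0) = -39
Clamped end conditions give two more equations: 2h_0·M_0 + h_0·M_1 = 6(Δ_0 - g'(0)) = 36 and h_1·M_1 + 2h_1·M_2 = 6(g'(3) - Δ_1) = 15.
Solving the tridiagonal system: M_0 = 151/6, M_1 = -43/3, M_2 = 131/12.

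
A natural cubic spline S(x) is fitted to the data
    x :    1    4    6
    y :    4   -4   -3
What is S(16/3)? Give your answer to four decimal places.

With M_i denoting the second derivative at x_i, h_i = 3, 2, and Δ_i = (y_(i+1) − y_i)/h_i = -8/3, 1/2:
  3·M_0 + 10·M_1 + 2·M_2 = 6(Δ_1 - Δ_0) = 19
Natural end conditions: M_0 = M_2 = 0.
Forward elimination and back-substitution give M_0 = 0, M_1 = 19/10, M_2 = 0.
On [4, 6], S(x) = -4 - 23/30·(x - 4) + 19/20·(x - 4)² - 19/120·(x - 4)³.
With (x - 4) = 4/3: S(16/3) = -1502/405.

-3.7086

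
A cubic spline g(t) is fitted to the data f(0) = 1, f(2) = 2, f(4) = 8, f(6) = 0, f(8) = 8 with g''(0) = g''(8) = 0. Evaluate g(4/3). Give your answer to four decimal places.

0.6944

Put M_i = g'' at the i-th knot. Here h = (2, 2, 2, 2) and Δ = (1/2, 3, -4, 4), so the interior equations h_(i-1)·M_(i-1) + 2(h_(i-1)+h_i)·M_i + h_i·M_(i+1) = 6(Δ_i − Δ_(i-1)) read
  2·M_0 + 8·M_1 + 2·M_2 = 6(Δ_1 - Δ_0) = 15
  2·M_1 + 8·M_2 + 2·M_3 = 6(Δ_2 - Δ_1) = -42
  2·M_2 + 8·M_3 + 2·M_4 = 6(Δ_3 - Δ_2) = 48
Natural end conditions: M_0 = M_4 = 0.
Solving the tridiagonal system: M_0 = 0, M_1 = 63/16, M_2 = -33/4, M_3 = 129/16, M_4 = 0.
On [0, 2], g(t) = 1 - 13/16·t + 0·t² + 21/64·t³.
With t = 4/3: g(4/3) = 25/36.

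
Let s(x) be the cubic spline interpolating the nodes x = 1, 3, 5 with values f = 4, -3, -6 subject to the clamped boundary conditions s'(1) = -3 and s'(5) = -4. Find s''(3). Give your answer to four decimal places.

3.5000

Write M_i for s''(x_i). With h_i = 2, 2 and divided differences Δ_i = -7/2, -3/2, the continuity of s' gives the tridiagonal system
  2·M_0 + 8·M_1 + 2·M_2 = 6(Δ_1 - Δ_0) = 12
Clamped end conditions give two more equations: 2h_0·M_0 + h_0·M_1 = 6(Δ_0 - s'(1)) = -3 and h_1·M_1 + 2h_1·M_2 = 6(s'(5) - Δ_1) = -15.
Solving the tridiagonal system: M_0 = -5/2, M_1 = 7/2, M_2 = -11/2.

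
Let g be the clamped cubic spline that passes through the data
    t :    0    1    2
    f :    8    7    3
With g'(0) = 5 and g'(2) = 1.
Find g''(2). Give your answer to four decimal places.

17.5000

With m_i denoting the second derivative at x_i, h_i = 1, 1, and Δ_i = (y_(i+1) − y_i)/h_i = -1, -4:
  1·m_0 + 4·m_1 + 1·m_2 = 6(Δ_1 - Δ_0) = -18
Clamped end conditions give two more equations: 2h_0·m_0 + h_0·m_1 = 6(Δ_0 - g'(0)) = -36 and h_1·m_1 + 2h_1·m_2 = 6(g'(2) - Δ_1) = 30.
Forward elimination and back-substitution give m_0 = -31/2, m_1 = -5, m_2 = 35/2.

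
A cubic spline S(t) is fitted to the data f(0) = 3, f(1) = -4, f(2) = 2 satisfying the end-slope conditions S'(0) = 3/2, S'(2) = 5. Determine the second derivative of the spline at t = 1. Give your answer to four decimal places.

With M_i denoting the second derivative at x_i, h_i = 1, 1, and Δ_i = (y_(i+1) − y_i)/h_i = -7, 6:
  1·M_0 + 4·M_1 + 1·M_2 = 6(Δ_1 - Δ_0) = 78
Clamped end conditions give two more equations: 2h_0·M_0 + h_0·M_1 = 6(Δ_0 - S'(0)) = -51 and h_1·M_1 + 2h_1·M_2 = 6(S'(2) - Δ_1) = -6.
Hence M_0 = -173/4, M_1 = 71/2, M_2 = -83/4.

35.5000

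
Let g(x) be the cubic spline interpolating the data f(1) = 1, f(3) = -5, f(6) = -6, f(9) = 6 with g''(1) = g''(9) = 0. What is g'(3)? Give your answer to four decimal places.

-2.3153

Let M_i = g''(x_i). Step sizes h_i = 2, 3, 3; slopes of the chords Δ_i = (y_(i+1) - y_i)/h_i = -3, -1/3, 4.
  2·M_0 + 10·M_1 + 3·M_2 = 6(Δ_1 - Δ_0) = 16
  3·M_1 + 12·M_2 + 3·M_3 = 6(Δ_2 - Δ_1) = 26
Natural end conditions: M_0 = M_3 = 0.
Hence M_0 = 0, M_1 = 38/37, M_2 = 212/111, M_3 = 0.
On [3, 6], g'(x) = b_1 + 2c_1·(x - 3) + 3d_1·(x - 3)² with b_1 = Δ_1 - h_1(2M_1 + M_2)/6 = -257/111, c_1 = M_1/2 = 19/37, d_1 = (M_2 - M_1)/(6h_1) = 49/999. So g'(3) = -257/111.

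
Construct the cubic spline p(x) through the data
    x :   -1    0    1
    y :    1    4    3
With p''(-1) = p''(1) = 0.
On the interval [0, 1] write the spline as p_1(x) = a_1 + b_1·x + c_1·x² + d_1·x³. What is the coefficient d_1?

Let M_i = p''(x_i). Step sizes h_i = 1, 1; slopes of the chords Δ_i = (y_(i+1) - y_i)/h_i = 3, -1.
  1·M_0 + 4·M_1 + 1·M_2 = 6(Δ_1 - Δ_0) = -24
Natural end conditions: M_0 = M_2 = 0.
Hence M_0 = 0, M_1 = -6, M_2 = 0.
On [0, 1], with p_1(x) = a_1 + b_1·x + c_1·x² + d_1·x³: c_1 = M_1/2 = -3, d_1 = (M_2 - M_1)/(6h_1) = 1, b_1 = Δ_1 - h_1(2M_1 + M_2)/6 = 1.

1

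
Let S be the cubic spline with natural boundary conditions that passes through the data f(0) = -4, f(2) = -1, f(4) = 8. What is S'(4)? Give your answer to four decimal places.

5.2500

Write σ_i for S''(x_i). With h_i = 2, 2 and divided differences Δ_i = 3/2, 9/2, the continuity of S' gives the tridiagonal system
  2·σ_0 + 8·σ_1 + 2·σ_2 = 6(Δ_1 - Δ_0) = 18
Natural end conditions: σ_0 = σ_2 = 0.
Solving the tridiagonal system: σ_0 = 0, σ_1 = 9/4, σ_2 = 0.
On [2, 4], S'(x) = b_1 + 2c_1·(x - 2) + 3d_1·(x - 2)² with b_1 = Δ_1 - h_1(2σ_1 + σ_2)/6 = 3, c_1 = σ_1/2 = 9/8, d_1 = (σ_2 - σ_1)/(6h_1) = -3/16. So S'(4) = 21/4.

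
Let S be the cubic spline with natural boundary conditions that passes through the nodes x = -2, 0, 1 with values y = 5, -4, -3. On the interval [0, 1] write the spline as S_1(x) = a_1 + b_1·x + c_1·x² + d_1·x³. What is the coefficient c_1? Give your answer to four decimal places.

2.7500

Write σ_i for S''(x_i). With h_i = 2, 1 and divided differences Δ_i = -9/2, 1, the continuity of S' gives the tridiagonal system
  2·σ_0 + 6·σ_1 + 1·σ_2 = 6(Δ_1 - Δ_0) = 33
Natural end conditions: σ_0 = σ_2 = 0.
Forward elimination and back-substitution give σ_0 = 0, σ_1 = 11/2, σ_2 = 0.
On [0, 1], with S_1(x) = a_1 + b_1·x + c_1·x² + d_1·x³: c_1 = σ_1/2 = 11/4, d_1 = (σ_2 - σ_1)/(6h_1) = -11/12, b_1 = Δ_1 - h_1(2σ_1 + σ_2)/6 = -5/6.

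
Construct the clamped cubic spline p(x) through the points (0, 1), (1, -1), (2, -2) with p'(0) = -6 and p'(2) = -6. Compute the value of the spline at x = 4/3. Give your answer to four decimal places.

With M_i denoting the second derivative at x_i, h_i = 1, 1, and Δ_i = (y_(i+1) − y_i)/h_i = -2, -1:
  1·M_0 + 4·M_1 + 1·M_2 = 6(Δ_1 - Δ_0) = 6
Clamped end conditions give two more equations: 2h_0·M_0 + h_0·M_1 = 6(Δ_0 - p'(0)) = 24 and h_1·M_1 + 2h_1·M_2 = 6(p'(2) - Δ_1) = -30.
Hence M_0 = 21/2, M_1 = 3, M_2 = -33/2.
On [1, 2], p(x) = -1 + 3/4·(x - 1) + 3/2·(x - 1)² - 13/4·(x - 1)³.
With (x - 1) = 1/3: p(4/3) = -19/27.

-0.7037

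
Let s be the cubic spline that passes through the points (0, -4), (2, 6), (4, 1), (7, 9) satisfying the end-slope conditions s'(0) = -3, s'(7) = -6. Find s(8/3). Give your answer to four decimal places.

5.5385

Write M_i for s''(x_i). With h_i = 2, 2, 3 and divided differences Δ_i = 5, -5/2, 8/3, the continuity of s' gives the tridiagonal system
  2·M_0 + 8·M_1 + 2·M_2 = 6(Δ_1 - Δ_0) = -45
  2·M_1 + 10·M_2 + 3·M_3 = 6(Δ_2 - Δ_1) = 31
Clamped end conditions give two more equations: 2h_0·M_0 + h_0·M_1 = 6(Δ_0 - s'(0)) = 48 and h_2·M_2 + 2h_2·M_3 = 6(s'(7) - Δ_2) = -52.
Hence M_0 = 1355/74, M_1 = -467/37, M_2 = 358/37, M_3 = -1499/111.
On [2, 4], s(x) = 6 + 199/74·(x - 2) - 467/74·(x - 2)² + 275/148·(x - 2)³.
With (x - 2) = 2/3: s(8/3) = 5533/999.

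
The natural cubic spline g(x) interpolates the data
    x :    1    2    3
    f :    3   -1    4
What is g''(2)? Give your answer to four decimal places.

13.5000

Let M_i = g''(x_i). Step sizes h_i = 1, 1; slopes of the chords Δ_i = (y_(i+1) - y_i)/h_i = -4, 5.
  1·M_0 + 4·M_1 + 1·M_2 = 6(Δ_1 - Δ_0) = 54
Natural end conditions: M_0 = M_2 = 0.
Forward elimination and back-substitution give M_0 = 0, M_1 = 27/2, M_2 = 0.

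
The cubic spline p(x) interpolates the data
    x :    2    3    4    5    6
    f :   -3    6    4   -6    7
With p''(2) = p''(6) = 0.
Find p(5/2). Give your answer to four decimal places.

Let M_i = p''(x_i). Step sizes h_i = 1, 1, 1, 1; slopes of the chords Δ_i = (y_(i+1) - y_i)/h_i = 9, -2, -10, 13.
  1·M_0 + 4·M_1 + 1·M_2 = 6(Δ_1 - Δ_0) = -66
  1·M_1 + 4·M_2 + 1·M_3 = 6(Δ_2 - Δ_1) = -48
  1·M_2 + 4·M_3 + 1·M_4 = 6(Δ_3 - Δ_2) = 138
Natural end conditions: M_0 = M_4 = 0.
Solving the tridiagonal system: M_0 = 0, M_1 = -165/14, M_2 = -132/7, M_3 = 549/14, M_4 = 0.
On [2, 3], p(x) = -3 + 307/28·(x - 2) + 0·(x - 2)² - 55/28·(x - 2)³.
With (x - 2) = 1/2: p(5/2) = 501/224.

2.2366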